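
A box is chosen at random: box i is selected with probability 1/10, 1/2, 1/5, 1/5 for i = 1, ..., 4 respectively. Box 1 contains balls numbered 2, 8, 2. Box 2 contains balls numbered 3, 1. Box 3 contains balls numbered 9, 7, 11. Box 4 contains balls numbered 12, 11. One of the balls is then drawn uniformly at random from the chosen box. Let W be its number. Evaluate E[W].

11/2

E[W | box 1] = (2+8+2)/3 = 4.
E[W | box 2] = (3+1)/2 = 2.
E[W | box 3] = (9+7+11)/3 = 9.
E[W | box 4] = (12+11)/2 = 23/2.
By the law of total expectation,
E[W] = (1/10)·(4) + (1/2)·(2) + (1/5)·(9) + (1/5)·(23/2) = 11/2.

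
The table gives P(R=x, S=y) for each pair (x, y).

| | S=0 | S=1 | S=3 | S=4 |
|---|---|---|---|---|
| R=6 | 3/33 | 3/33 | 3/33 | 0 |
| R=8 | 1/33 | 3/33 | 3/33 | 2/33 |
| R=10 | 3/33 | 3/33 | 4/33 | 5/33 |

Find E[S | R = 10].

P(R = 10) = 5/11.
Σ S·P over the event = 0·(3/33) + 1·(3/33) + 3·(4/33) + 4·(5/33) = 35/33.
E[S | R = 10] = (35/33) / (5/11) = 7/3.

7/3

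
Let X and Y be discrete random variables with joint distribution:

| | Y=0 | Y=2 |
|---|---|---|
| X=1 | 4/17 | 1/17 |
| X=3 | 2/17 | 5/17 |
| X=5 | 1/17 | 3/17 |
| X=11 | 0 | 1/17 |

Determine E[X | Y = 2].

21/5

P(Y = 2) = 10/17.
Σ X·P over the event = 1·(1/17) + 3·(5/17) + 5·(3/17) + 11·(1/17) = 42/17.
E[X | Y = 2] = (42/17) / (10/17) = 21/5.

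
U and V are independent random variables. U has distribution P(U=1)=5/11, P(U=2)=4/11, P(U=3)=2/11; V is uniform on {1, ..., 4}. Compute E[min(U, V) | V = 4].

P(V = 4) = 1/4.
Summing min(U,V)·P(x,y) over outcomes with V = 4 gives 19/44.
E[min(U, V) | V = 4] = (19/44) / (1/4) = 19/11.

19/11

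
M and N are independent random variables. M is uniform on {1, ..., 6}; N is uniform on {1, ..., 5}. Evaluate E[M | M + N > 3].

101/27

P(M + N > 3) = 9/10.
Summing M·P(x,y) over outcomes with M + N > 3 gives 101/30.
E[M | M + N > 3] = (101/30) / (9/10) = 101/27.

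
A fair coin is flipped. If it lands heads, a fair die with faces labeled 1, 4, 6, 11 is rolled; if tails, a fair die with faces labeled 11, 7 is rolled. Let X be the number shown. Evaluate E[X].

E[X | heads] = (1+4+6+11)/4 = 11/2.
E[X | tails] = (11+7)/2 = 9.
E[X] = (1/2)·(11/2) + (1/2)·(9) = 29/4.

29/4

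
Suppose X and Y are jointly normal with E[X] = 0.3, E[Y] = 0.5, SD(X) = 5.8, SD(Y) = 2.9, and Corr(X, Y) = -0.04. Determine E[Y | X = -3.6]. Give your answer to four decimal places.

E[Y | X=x] = μ_Y + ρ(σ_Y/σ_X)(x − μ_X) for jointly normal variables.
E[Y | X=-3.6] = 0.5 + (-0.04)·(2.9/5.8)·(-3.6 − (0.3)) = 0.5 + (-0.02)·(-3.9) = 0.5780.

0.5780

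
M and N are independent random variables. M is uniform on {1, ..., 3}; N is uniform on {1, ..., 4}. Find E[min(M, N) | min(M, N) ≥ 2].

Outcomes with min(M, N) ≥ 2: (2,2), (2,3), (2,4), (3,2), (3,3), (3,4), each with probability 1/12.
E[min(M, N) | min(M, N) ≥ 2] = (2 + 2 + 2 + 2 + 3 + 3) / 6 = 7/3.

7/3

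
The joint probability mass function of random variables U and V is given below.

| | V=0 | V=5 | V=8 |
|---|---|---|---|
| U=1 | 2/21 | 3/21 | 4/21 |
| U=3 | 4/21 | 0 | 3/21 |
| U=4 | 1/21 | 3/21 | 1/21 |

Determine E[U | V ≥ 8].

17/8

P(V ≥ 8) = 8/21.
Summing U·P(U=x,V=y) over the conditioning event gives 17/21.
E[U | V ≥ 8] = (17/21) / (8/21) = 17/8.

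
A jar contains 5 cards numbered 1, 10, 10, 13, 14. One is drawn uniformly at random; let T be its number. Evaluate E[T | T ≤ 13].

17/2

P(T ≤ 13) = 4/5.
Σ over the event: 1·1/5 + 10·2/5 + 13·1/5 = 34/5.
E[T | T ≤ 13] = (34/5) / (4/5) = 17/2.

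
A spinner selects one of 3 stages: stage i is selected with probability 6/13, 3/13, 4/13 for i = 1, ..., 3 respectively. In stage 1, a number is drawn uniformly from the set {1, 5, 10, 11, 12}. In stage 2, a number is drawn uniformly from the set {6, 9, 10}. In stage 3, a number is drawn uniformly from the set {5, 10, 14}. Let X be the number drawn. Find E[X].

E[X | stage 1] = (1+5+10+11+12)/5 = 39/5.
E[X | stage 2] = (6+9+10)/3 = 25/3.
E[X | stage 3] = (5+10+14)/3 = 29/3.
By the law of total expectation,
E[X] = (6/13)·(39/5) + (3/13)·(25/3) + (4/13)·(29/3) = 1657/195.

1657/195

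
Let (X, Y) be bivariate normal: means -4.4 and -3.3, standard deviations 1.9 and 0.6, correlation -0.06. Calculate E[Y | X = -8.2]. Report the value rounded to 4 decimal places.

-3.2280

For a bivariate normal, E[Y | X=x] = μ_Y + ρ·(σ_Y/σ_X)·(x − μ_X).
E[Y | X=-8.2] = -3.3 + (-0.06)·(0.6/1.9)·(-8.2 − (-4.4)) = -3.3 + (-0.018947)·(-3.8) = -3.2280.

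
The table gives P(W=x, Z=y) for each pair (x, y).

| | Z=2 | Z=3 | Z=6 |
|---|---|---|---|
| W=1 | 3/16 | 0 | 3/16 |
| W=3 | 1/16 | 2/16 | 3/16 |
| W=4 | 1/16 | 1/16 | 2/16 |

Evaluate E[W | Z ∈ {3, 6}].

30/11

P(Z ∈ {3, 6}) = 11/16.
Σ W·P over the event = 1·(3/16) + 3·(2/16) + 3·(3/16) + 4·(1/16) + 4·(2/16) = 15/8.
E[W | Z ∈ {3, 6}] = (15/8) / (11/16) = 30/11.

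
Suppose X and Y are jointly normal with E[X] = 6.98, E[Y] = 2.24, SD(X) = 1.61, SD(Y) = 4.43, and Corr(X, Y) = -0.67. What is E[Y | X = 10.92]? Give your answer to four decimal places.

E[Y | X=x] = μ_Y + ρ(σ_Y/σ_X)(x − μ_X) for jointly normal variables.
E[Y | X=10.92] = 2.24 + (-0.67)·(4.43/1.61)·(10.92 − (6.98)) = 2.24 + (-1.84354)·(3.94) = -5.0235.

-5.0235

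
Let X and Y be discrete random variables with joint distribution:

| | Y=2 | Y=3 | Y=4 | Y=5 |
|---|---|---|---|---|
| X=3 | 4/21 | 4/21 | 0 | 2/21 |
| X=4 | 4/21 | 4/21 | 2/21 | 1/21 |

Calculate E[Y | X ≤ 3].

3

P(X ≤ 3) = 10/21.
Σ Y·P over the event = 2·(4/21) + 3·(4/21) + 5·(2/21) = 10/7.
E[Y | X ≤ 3] = (10/7) / (10/21) = 3.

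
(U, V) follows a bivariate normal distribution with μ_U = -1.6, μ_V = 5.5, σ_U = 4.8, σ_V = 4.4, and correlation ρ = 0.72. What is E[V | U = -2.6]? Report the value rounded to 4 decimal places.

The regression of V on U has slope ρ·σ_V/σ_U and passes through (μ_U, μ_V).
E[V | U=-2.6] = 5.5 + (0.72)·(4.4/4.8)·(-2.6 − (-1.6)) = 5.5 + (0.66)·(-1) = 4.8400.

4.8400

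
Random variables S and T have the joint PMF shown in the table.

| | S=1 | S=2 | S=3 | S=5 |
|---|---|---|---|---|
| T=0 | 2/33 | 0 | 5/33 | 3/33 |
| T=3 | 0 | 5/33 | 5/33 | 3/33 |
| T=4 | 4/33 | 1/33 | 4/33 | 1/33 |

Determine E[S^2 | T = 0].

61/5

P(T = 0) = 10/33.
Σ S^2·P over the event = 1·(2/33) + 9·(5/33) + 25·(3/33) = 122/33.
E[S^2 | T = 0] = (122/33) / (10/33) = 61/5.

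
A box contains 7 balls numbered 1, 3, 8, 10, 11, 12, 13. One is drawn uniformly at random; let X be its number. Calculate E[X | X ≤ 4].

2

P(X ≤ 4) = 2/7.
Σ over the event: 1·1/7 + 3·1/7 = 4/7.
E[X | X ≤ 4] = (4/7) / (2/7) = 2.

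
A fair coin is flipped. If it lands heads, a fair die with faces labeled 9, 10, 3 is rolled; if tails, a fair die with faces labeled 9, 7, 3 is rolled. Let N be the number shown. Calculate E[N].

E[N | heads] = (9+10+3)/3 = 22/3.
E[N | tails] = (9+7+3)/3 = 19/3.
E[N] = (1/2)·(22/3) + (1/2)·(19/3) = 41/6.

41/6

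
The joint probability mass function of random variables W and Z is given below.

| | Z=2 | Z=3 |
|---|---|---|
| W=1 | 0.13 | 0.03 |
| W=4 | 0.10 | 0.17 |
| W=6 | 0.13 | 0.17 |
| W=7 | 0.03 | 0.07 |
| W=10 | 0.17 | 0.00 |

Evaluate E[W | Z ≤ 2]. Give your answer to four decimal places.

5.7500

P(Z ≤ 2) = 0.56.
Σ W·P over the event = 1·(0.13) + 4·(0.10) + 6·(0.13) + 7·(0.03) + 10·(0.17) = 3.22.
E[W | Z ≤ 2] = (3.22) / (0.56) = 5.7500.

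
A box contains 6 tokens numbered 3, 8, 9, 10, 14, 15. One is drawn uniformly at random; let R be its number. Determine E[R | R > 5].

56/5

P(R > 5) = 5/6.
Σ over the event: 8·1/6 + 9·1/6 + 10·1/6 + 14·1/6 + 15·1/6 = 28/3.
E[R | R > 5] = (28/3) / (5/6) = 56/5.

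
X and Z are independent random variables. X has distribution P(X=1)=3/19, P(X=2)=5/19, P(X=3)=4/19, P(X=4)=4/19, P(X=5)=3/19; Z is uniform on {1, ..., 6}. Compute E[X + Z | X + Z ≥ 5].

P(X + Z ≥ 5) = 91/114.
Summing (X+Z)·P(x,y) over outcomes with X + Z ≥ 5 gives 219/38.
E[X + Z | X + Z ≥ 5] = (219/38) / (91/114) = 657/91.

657/91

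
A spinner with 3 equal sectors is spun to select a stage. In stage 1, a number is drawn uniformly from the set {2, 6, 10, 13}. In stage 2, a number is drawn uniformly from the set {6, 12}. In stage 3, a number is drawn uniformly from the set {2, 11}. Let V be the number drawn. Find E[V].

E[V | stage 1] = (2+6+10+13)/4 = 31/4.
E[V | stage 2] = (6+12)/2 = 9.
E[V | stage 3] = (2+11)/2 = 13/2.
E[V] = (1/3)·(31/4) + (1/3)·(9) + (1/3)·(13/2) = 31/4.

31/4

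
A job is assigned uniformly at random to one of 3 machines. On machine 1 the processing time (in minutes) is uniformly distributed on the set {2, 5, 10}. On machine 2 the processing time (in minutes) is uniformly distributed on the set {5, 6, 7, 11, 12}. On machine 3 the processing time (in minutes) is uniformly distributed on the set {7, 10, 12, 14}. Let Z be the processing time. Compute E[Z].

1477/180

E[Z | machine 1] = (2+5+10)/3 = 17/3.
E[Z | machine 2] = (5+6+7+11+12)/5 = 41/5.
E[Z | machine 3] = (7+10+12+14)/4 = 43/4.
By the law of total expectation,
E[Z] = (1/3)·(17/3) + (1/3)·(41/5) + (1/3)·(43/4) = 1477/180.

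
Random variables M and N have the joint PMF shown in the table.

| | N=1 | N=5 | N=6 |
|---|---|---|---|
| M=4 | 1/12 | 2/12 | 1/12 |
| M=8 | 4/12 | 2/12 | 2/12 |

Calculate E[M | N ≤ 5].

P(N ≤ 5) = 3/4.
Σ M·P over the event = 4·(1/12) + 4·(2/12) + 8·(4/12) + 8·(2/12) = 5.
E[M | N ≤ 5] = (5) / (3/4) = 20/3.

20/3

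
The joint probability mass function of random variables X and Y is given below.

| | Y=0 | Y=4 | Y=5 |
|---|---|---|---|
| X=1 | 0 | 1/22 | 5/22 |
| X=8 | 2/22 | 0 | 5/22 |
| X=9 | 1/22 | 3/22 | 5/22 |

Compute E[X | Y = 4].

7

P(Y = 4) = 2/11.
Σ X·P over the event = 1·(1/22) + 9·(3/22) = 14/11.
E[X | Y = 4] = (14/11) / (2/11) = 7.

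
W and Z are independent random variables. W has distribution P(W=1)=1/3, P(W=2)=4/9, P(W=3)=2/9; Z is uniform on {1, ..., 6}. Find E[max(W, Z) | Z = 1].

P(Z = 1) = 1/6.
Summing max(W,Z)·P(x,y) over outcomes with Z = 1 gives 17/54.
E[max(W, Z) | Z = 1] = (17/54) / (1/6) = 17/9.

17/9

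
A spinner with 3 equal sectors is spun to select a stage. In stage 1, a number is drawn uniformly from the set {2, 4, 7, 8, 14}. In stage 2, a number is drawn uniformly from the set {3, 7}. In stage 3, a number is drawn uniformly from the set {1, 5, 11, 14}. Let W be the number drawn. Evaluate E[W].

79/12

E[W | stage 1] = (2+4+7+8+14)/5 = 7.
E[W | stage 2] = (3+7)/2 = 5.
E[W | stage 3] = (1+5+11+14)/4 = 31/4.
E[W] = (1/3)·(7) + (1/3)·(5) + (1/3)·(31/4) = 79/12.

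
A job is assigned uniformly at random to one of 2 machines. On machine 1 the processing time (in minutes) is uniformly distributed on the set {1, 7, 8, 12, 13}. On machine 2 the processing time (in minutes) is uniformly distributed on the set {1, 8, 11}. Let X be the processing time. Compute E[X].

223/30

E[X | machine 1] = (1+7+8+12+13)/5 = 41/5.
E[X | machine 2] = (1+8+11)/3 = 20/3.
E[X] = (1/2)·(41/5) + (1/2)·(20/3) = 223/30.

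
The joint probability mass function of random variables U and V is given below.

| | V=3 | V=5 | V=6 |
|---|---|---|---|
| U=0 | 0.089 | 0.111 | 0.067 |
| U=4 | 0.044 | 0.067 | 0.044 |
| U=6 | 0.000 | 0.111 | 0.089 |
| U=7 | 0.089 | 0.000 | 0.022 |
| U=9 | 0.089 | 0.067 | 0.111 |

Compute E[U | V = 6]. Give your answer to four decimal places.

P(V = 6) = 0.333.
Summing U·P(U=x,V=y) over the conditioning event gives 1.863.
E[U | V = 6] = (1.863) / (0.333) = 5.5946.

5.5946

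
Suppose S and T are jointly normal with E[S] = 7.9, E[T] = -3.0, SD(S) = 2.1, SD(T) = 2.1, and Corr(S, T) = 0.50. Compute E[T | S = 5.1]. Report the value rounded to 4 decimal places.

-4.4000

E[T | S=x] = μ_T + ρ(σ_T/σ_S)(x − μ_S) for jointly normal variables.
E[T | S=5.1] = -3.0 + (0.50)·(2.1/2.1)·(5.1 − (7.9)) = -3.0 + (0.5)·(-2.8) = -4.4000.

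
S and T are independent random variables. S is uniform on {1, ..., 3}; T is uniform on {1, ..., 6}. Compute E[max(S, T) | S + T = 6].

4

Outcomes with S + T = 6: (1,5), (2,4), (3,3), each with probability 1/18.
E[max(S, T) | S + T = 6] = (5 + 4 + 3) / 3 = 4.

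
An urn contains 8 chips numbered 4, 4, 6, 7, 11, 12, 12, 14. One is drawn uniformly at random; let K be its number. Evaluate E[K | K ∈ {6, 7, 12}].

37/4

P(K ∈ {6, 7, 12}) = 1/2.
Σ over the event: 6·1/8 + 7·1/8 + 12·1/4 = 37/8.
E[K | K ∈ {6, 7, 12}] = (37/8) / (1/2) = 37/4.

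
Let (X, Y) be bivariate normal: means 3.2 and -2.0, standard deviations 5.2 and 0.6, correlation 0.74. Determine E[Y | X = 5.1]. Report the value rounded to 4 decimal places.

The regression of Y on X has slope ρ·σ_Y/σ_X and passes through (μ_X, μ_Y).
E[Y | X=5.1] = -2.0 + (0.74)·(0.6/5.2)·(5.1 − (3.2)) = -2.0 + (0.085385)·(1.9) = -1.8378.

-1.8378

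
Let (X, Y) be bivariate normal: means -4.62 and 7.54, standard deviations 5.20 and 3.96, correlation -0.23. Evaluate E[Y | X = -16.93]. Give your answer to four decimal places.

The regression of Y on X has slope ρ·σ_Y/σ_X and passes through (μ_X, μ_Y).
E[Y | X=-16.93] = 7.54 + (-0.23)·(3.96/5.20)·(-16.93 − (-4.62)) = 7.54 + (-0.17515)·(-12.31) = 9.6961.

9.6961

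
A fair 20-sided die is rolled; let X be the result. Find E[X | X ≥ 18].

Given X ≥ 18, X is equally likely to be any of {18, 19, 20}.
E[X | X ≥ 18] = (18 + 19 + 20) / 3 = 19.

19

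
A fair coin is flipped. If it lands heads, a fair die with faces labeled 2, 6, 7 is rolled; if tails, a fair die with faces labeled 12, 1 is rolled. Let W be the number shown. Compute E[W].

E[W | heads] = (2+6+7)/3 = 5.
E[W | tails] = (12+1)/2 = 13/2.
E[W] = (1/2)·(5) + (1/2)·(13/2) = 23/4.

23/4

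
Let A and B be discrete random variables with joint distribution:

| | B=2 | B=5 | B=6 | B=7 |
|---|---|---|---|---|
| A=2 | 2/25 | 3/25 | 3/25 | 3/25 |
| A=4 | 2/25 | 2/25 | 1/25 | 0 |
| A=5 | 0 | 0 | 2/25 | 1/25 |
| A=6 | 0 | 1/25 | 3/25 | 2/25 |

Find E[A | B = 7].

P(B = 7) = 6/25.
Σ A·P over the event = 2·(3/25) + 5·(1/25) + 6·(2/25) = 23/25.
E[A | B = 7] = (23/25) / (6/25) = 23/6.

23/6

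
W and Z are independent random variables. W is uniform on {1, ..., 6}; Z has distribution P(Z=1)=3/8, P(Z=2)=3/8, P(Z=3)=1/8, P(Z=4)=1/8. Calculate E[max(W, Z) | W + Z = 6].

17/4

P(W + Z = 6) = 1/6.
Summing max(W,Z)·P(x,y) over outcomes with W + Z = 6 gives 17/24.
E[max(W, Z) | W + Z = 6] = (17/24) / (1/6) = 17/4.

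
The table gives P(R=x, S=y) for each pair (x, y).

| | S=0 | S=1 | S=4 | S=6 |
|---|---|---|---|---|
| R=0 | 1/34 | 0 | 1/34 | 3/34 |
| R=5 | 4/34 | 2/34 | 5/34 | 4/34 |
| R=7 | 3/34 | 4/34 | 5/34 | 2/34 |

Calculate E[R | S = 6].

P(S = 6) = 9/34.
Σ R·P over the event = 0·(3/34) + 5·(4/34) + 7·(2/34) = 1.
E[R | S = 6] = (1) / (9/34) = 34/9.

34/9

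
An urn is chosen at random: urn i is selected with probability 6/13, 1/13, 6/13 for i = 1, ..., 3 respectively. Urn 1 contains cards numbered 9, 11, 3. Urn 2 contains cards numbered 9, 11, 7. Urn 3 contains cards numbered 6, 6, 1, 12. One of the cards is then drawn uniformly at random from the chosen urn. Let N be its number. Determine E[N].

185/26

E[N | urn 1] = (9+11+3)/3 = 23/3.
E[N | urn 2] = (9+11+7)/3 = 9.
E[N | urn 3] = (6+6+1+12)/4 = 25/4.
E[N] = (6/13)·(23/3) + (1/13)·(9) + (6/13)·(25/4) = 185/26.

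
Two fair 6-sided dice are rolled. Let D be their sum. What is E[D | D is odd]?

7

P(D is odd) = 1/2.
Σ over the event: 3·1/18 + 5·1/9 + 7·1/6 + 9·1/9 + 11·1/18 = 7/2.
E[D | D is odd] = (7/2) / (1/2) = 7.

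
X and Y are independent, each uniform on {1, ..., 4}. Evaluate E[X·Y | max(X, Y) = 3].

27/5

Outcomes with max(X, Y) = 3: (1,3), (2,3), (3,1), (3,2), (3,3), each with probability 1/16.
E[X·Y | max(X, Y) = 3] = (3 + 6 + 3 + 6 + 9) / 5 = 27/5.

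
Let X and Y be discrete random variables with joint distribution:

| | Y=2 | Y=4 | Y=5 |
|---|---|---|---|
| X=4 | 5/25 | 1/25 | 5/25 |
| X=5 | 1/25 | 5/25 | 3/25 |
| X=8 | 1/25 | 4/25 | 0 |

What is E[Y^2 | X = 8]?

68/5

P(X = 8) = 1/5.
Σ Y^2·P over the event = 4·(1/25) + 16·(4/25) = 68/25.
E[Y^2 | X = 8] = (68/25) / (1/5) = 68/5.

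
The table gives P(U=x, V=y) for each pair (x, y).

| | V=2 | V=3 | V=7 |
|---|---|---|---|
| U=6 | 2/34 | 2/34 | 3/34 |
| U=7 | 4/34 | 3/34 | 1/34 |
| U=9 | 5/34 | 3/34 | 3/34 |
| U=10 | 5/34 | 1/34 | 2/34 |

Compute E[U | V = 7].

8

P(V = 7) = 9/34.
Σ U·P over the event = 6·(3/34) + 7·(1/34) + 9·(3/34) + 10·(2/34) = 36/17.
E[U | V = 7] = (36/17) / (9/34) = 8.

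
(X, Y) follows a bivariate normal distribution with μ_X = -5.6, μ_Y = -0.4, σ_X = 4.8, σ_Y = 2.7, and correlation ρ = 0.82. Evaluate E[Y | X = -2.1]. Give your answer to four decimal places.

For a bivariate normal, E[Y | X=x] = μ_Y + ρ·(σ_Y/σ_X)·(x − μ_X).
E[Y | X=-2.1] = -0.4 + (0.82)·(2.7/4.8)·(-2.1 − (-5.6)) = -0.4 + (0.46125)·(3.5) = 1.2144.

1.2144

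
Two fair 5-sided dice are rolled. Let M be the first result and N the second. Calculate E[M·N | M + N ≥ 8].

37/2

Outcomes with M + N ≥ 8: (3,5), (4,4), (4,5), (5,3), (5,4), (5,5), each with probability 1/25.
E[M·N | M + N ≥ 8] = (15 + 16 + 20 + 15 + 20 + 25) / 6 = 37/2.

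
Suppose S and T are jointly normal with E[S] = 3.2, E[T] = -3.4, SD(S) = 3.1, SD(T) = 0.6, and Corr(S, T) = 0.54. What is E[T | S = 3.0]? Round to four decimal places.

E[T | S=x] = μ_T + ρ(σ_T/σ_S)(x − μ_S) for jointly normal variables.
E[T | S=3.0] = -3.4 + (0.54)·(0.6/3.1)·(3.0 − (3.2)) = -3.4 + (0.10452)·(-0.2) = -3.4209.

-3.4209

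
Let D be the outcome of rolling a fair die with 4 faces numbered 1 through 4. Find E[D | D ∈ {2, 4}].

3

P(D ∈ {2, 4}) = 1/2.
Σ over the event: 2·1/4 + 4·1/4 = 3/2.
E[D | D ∈ {2, 4}] = (3/2) / (1/2) = 3.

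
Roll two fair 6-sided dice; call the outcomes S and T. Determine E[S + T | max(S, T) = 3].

Outcomes with max(S, T) = 3: (1,3), (2,3), (3,1), (3,2), (3,3), each with probability 1/36.
E[S + T | max(S, T) = 3] = (4 + 5 + 4 + 5 + 6) / 5 = 24/5.

24/5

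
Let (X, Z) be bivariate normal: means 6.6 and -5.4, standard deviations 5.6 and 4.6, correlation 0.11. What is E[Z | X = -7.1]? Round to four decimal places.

For a bivariate normal, E[Z | X=x] = μ_Z + ρ·(σ_Z/σ_X)·(x − μ_X).
E[Z | X=-7.1] = -5.4 + (0.11)·(4.6/5.6)·(-7.1 − (6.6)) = -5.4 + (0.090357)·(-13.7) = -6.6379.

-6.6379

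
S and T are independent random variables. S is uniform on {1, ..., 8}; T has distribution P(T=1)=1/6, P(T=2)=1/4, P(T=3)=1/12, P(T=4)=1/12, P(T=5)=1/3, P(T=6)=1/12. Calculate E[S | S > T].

P(S > T) = 55/96.
Summing S·P(x,y) over outcomes with S > T gives 27/8.
E[S | S > T] = (27/8) / (55/96) = 324/55.

324/55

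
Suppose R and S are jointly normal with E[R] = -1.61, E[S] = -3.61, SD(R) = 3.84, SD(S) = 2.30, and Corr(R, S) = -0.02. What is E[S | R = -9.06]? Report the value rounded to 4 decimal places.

-3.5208

E[S | R=x] = μ_S + ρ(σ_S/σ_R)(x − μ_R) for jointly normal variables.
E[S | R=-9.06] = -3.61 + (-0.02)·(2.30/3.84)·(-9.06 − (-1.61)) = -3.61 + (-0.011979)·(-7.45) = -3.5208.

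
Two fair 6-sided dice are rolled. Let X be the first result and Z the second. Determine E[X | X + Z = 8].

4

Outcomes with X + Z = 8: (2,6), (3,5), (4,4), (5,3), (6,2), each with probability 1/36.
E[X | X + Z = 8] = (2 + 3 + 4 + 5 + 6) / 5 = 4.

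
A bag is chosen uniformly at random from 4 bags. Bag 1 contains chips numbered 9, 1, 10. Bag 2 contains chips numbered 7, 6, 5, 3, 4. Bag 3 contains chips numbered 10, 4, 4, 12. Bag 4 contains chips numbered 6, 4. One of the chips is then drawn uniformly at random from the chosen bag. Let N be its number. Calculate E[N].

145/24

E[N | bag 1] = (9+1+10)/3 = 20/3.
E[N | bag 2] = (7+6+5+3+4)/5 = 5.
E[N | bag 3] = (10+4+4+12)/4 = 15/2.
E[N | bag 4] = (6+4)/2 = 5.
E[N] = (1/4)·(20/3) + (1/4)·(5) + (1/4)·(15/2) + (1/4)·(5) = 145/24.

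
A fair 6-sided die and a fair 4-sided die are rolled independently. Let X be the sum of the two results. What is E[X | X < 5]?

P(X < 5) = 1/4.
Σ over the event: 2·1/24 + 3·1/12 + 4·1/8 = 5/6.
E[X | X < 5] = (5/6) / (1/4) = 10/3.

10/3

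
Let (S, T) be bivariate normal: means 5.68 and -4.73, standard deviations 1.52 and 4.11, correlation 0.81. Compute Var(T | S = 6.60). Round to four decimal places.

5.8092

For a bivariate normal, Var(T | S=x) = σ_T²(1 − ρ²).
Var(T | S=6.60) = (4.11)²·(1 − (0.81)²) = 16.8921·0.3439 = 5.8092.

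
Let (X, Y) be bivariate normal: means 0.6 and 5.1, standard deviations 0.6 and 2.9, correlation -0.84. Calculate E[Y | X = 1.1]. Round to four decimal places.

3.0700

E[Y | X=x] = μ_Y + ρ(σ_Y/σ_X)(x − μ_X) for jointly normal variables.
E[Y | X=1.1] = 5.1 + (-0.84)·(2.9/0.6)·(1.1 − (0.6)) = 5.1 + (-4.06)·(0.5) = 3.0700.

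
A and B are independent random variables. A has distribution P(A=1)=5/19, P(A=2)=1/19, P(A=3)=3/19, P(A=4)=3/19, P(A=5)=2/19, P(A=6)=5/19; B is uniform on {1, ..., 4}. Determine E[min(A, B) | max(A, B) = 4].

P(max(A, B) = 4) = 21/76.
Summing min(A,B)·P(x,y) over outcomes with max(A, B) = 4 gives 23/38.
E[min(A, B) | max(A, B) = 4] = (23/38) / (21/76) = 46/21.

46/21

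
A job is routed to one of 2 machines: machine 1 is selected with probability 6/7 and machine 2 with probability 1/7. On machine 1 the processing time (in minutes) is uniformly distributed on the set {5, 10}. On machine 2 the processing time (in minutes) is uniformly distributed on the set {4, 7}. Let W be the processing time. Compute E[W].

E[W | machine 1] = (5+10)/2 = 15/2.
E[W | machine 2] = (4+7)/2 = 11/2.
E[W] = (6/7)·(15/2) + (1/7)·(11/2) = 101/14.

101/14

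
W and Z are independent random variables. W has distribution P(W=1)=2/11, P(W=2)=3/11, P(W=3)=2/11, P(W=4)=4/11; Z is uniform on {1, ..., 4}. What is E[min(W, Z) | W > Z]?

P(W > Z) = 19/44.
Summing min(W,Z)·P(x,y) over outcomes with W > Z gives 3/4.
E[min(W, Z) | W > Z] = (3/4) / (19/44) = 33/19.

33/19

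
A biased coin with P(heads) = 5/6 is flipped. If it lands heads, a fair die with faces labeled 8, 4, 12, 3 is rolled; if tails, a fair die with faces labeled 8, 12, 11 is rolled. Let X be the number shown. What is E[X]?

529/72

E[X | heads] = (8+4+12+3)/4 = 27/4.
E[X | tails] = (8+12+11)/3 = 31/3.
By the law of total expectation,
E[X] = (5/6)·(27/4) + (1/6)·(31/3) = 529/72.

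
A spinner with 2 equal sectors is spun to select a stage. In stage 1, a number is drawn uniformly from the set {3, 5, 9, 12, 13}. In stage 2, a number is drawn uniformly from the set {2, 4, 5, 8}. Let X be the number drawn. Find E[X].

E[X | stage 1] = (3+5+9+12+13)/5 = 42/5.
E[X | stage 2] = (2+4+5+8)/4 = 19/4.
E[X] = (1/2)·(42/5) + (1/2)·(19/4) = 263/40.

263/40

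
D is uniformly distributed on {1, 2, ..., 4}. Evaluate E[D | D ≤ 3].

2

Given D ≤ 3, D is equally likely to be any of {1, 2, 3}.
E[D | D ≤ 3] = (1 + 2 + 3) / 3 = 2.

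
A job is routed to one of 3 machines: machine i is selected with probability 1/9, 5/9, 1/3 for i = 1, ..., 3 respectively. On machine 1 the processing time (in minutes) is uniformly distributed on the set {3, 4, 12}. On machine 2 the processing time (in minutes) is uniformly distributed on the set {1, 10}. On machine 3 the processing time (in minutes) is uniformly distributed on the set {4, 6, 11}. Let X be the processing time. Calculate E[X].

E[X | machine 1] = (3+4+12)/3 = 19/3.
E[X | machine 2] = (1+10)/2 = 11/2.
E[X | machine 3] = (4+6+11)/3 = 7.
By the law of total expectation,
E[X] = (1/9)·(19/3) + (5/9)·(11/2) + (1/3)·(7) = 329/54.

329/54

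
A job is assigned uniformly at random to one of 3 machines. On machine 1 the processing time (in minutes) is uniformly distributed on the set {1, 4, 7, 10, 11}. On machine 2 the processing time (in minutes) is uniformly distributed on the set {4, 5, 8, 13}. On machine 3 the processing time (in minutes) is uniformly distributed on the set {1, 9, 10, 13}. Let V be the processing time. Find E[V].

149/20

E[V | machine 1] = (1+4+7+10+11)/5 = 33/5.
E[V | machine 2] = (4+5+8+13)/4 = 15/2.
E[V | machine 3] = (1+9+10+13)/4 = 33/4.
By the law of total expectation,
E[V] = (1/3)·(33/5) + (1/3)·(15/2) + (1/3)·(33/4) = 149/20.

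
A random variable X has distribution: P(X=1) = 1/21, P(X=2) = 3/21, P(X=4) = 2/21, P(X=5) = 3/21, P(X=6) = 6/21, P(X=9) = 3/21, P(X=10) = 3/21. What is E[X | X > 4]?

36/5

P(X > 4) = 5/7.
Σ over the event: 5·1/7 + 6·2/7 + 9·1/7 + 10·1/7 = 36/7.
E[X | X > 4] = (36/7) / (5/7) = 36/5.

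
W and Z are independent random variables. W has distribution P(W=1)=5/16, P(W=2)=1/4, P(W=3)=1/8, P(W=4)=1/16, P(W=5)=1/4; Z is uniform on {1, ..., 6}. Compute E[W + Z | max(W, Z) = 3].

P(max(W, Z) = 3) = 5/32.
Summing (W+Z)·P(x,y) over outcomes with max(W, Z) = 3 gives 35/48.
E[W + Z | max(W, Z) = 3] = (35/48) / (5/32) = 14/3.

14/3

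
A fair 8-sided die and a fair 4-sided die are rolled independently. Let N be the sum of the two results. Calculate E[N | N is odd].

P(N is odd) = 1/2.
Σ over the event: 3·1/16 + 5·1/8 + 7·1/8 + 9·1/8 + 11·1/16 = 7/2.
E[N | N is odd] = (7/2) / (1/2) = 7.

7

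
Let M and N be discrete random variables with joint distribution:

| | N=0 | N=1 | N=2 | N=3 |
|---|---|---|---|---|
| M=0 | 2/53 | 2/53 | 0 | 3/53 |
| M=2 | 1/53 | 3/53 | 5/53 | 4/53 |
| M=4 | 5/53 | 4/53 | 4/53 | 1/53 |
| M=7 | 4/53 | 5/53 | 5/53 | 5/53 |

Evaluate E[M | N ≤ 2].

21/5

P(N ≤ 2) = 40/53.
Summing M·P(M=x,N=y) over the conditioning event gives 168/53.
E[M | N ≤ 2] = (168/53) / (40/53) = 21/5.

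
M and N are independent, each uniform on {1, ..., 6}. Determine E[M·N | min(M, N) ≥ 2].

16

P(min(M, N) ≥ 2) = 25/36.
Summing MN·P(x,y) over outcomes with min(M, N) ≥ 2 gives 100/9.
E[M·N | min(M, N) ≥ 2] = (100/9) / (25/36) = 16.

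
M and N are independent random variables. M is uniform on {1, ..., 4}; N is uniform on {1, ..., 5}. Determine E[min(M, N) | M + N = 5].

Outcomes with M + N = 5: (1,4), (2,3), (3,2), (4,1), each with probability 1/20.
E[min(M, N) | M + N = 5] = (1 + 2 + 2 + 1) / 4 = 3/2.

3/2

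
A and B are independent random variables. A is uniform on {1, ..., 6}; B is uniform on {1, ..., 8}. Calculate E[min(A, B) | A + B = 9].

17/6

P(A + B = 9) = 1/8.
Summing min(A,B)·P(x,y) over outcomes with A + B = 9 gives 17/48.
E[min(A, B) | A + B = 9] = (17/48) / (1/8) = 17/6.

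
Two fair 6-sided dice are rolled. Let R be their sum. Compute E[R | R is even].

P(R is even) = 1/2.
Σ over the event: 2·1/36 + 4·1/12 + 6·5/36 + 8·5/36 + 10·1/12 + 12·1/36 = 7/2.
E[R | R is even] = (7/2) / (1/2) = 7.

7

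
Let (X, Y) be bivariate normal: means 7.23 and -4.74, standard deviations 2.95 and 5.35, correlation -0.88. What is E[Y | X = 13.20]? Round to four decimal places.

-14.2677

For a bivariate normal, E[Y | X=x] = μ_Y + ρ·(σ_Y/σ_X)·(x − μ_X).
E[Y | X=13.20] = -4.74 + (-0.88)·(5.35/2.95)·(13.20 − (7.23)) = -4.74 + (-1.59593)·(5.97) = -14.2677.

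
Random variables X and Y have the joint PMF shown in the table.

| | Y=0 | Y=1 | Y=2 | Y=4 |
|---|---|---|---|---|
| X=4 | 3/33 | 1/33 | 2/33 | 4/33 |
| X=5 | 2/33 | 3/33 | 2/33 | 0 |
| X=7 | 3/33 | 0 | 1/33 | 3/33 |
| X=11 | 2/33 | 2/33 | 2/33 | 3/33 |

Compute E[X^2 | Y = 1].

P(Y = 1) = 2/11.
Σ X^2·P over the event = 16·(1/33) + 25·(3/33) + 121·(2/33) = 111/11.
E[X^2 | Y = 1] = (111/11) / (2/11) = 111/2.

111/2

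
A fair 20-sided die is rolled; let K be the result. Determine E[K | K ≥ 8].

14

P(K ≥ 8) = 13/20.
E[K | K ≥ 8] = (91/10) / (13/20) = 14.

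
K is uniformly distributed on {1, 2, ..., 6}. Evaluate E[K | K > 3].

Given K > 3, K is equally likely to be any of {4, 5, 6}.
E[K | K > 3] = (4 + 5 + 6) / 3 = 5.

5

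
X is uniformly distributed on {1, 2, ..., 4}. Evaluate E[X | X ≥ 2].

Given X ≥ 2, X is equally likely to be any of {2, 3, 4}.
E[X | X ≥ 2] = (2 + 3 + 4) / 3 = 3.

3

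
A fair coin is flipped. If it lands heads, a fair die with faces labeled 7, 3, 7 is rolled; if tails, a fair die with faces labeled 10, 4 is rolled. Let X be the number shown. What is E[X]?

E[X | heads] = (7+3+7)/3 = 17/3.
E[X | tails] = (10+4)/2 = 7.
E[X] = (1/2)·(17/3) + (1/2)·(7) = 19/3.

19/3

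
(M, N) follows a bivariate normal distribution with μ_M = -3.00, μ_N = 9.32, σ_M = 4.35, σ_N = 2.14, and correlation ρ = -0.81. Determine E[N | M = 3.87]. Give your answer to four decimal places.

6.5824

For a bivariate normal, E[N | M=x] = μ_N + ρ·(σ_N/σ_M)·(x − μ_M).
E[N | M=3.87] = 9.32 + (-0.81)·(2.14/4.35)·(3.87 − (-3.00)) = 9.32 + (-0.39848)·(6.87) = 6.5824.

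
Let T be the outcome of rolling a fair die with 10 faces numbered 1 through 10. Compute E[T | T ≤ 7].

4

Given T ≤ 7, T is equally likely to be any of {1, 2, 3, 4, 5, 6, 7}.
E[T | T ≤ 7] = (1 + 2 + 3 + 4 + 5 + 6 + 7) / 7 = 4.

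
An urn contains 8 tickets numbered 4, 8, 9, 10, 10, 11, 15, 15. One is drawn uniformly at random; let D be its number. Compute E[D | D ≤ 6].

P(D ≤ 6) = 1/8.
Σ over the event: 4·1/8 = 1/2.
E[D | D ≤ 6] = (1/2) / (1/8) = 4.

4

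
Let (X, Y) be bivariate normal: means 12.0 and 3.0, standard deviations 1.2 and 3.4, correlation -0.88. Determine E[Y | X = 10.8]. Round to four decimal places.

5.9920

E[Y | X=x] = μ_Y + ρ(σ_Y/σ_X)(x − μ_X) for jointly normal variables.
E[Y | X=10.8] = 3.0 + (-0.88)·(3.4/1.2)·(10.8 − (12.0)) = 3.0 + (-2.4933)·(-1.2) = 5.9920.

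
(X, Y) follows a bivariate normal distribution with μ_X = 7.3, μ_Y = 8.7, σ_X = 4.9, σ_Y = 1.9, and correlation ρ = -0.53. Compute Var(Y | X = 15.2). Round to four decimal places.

2.5960

Var(Y | X=x) = (1 − ρ²)·σ_Y².
Var(Y | X=15.2) = (1.9)²·(1 − (-0.53)²) = 3.61·0.7191 = 2.5960.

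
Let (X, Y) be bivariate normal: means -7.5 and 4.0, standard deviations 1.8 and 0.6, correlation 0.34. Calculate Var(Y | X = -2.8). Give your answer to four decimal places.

Var(Y | X=x) = (1 − ρ²)·σ_Y².
Var(Y | X=-2.8) = (0.6)²·(1 − (0.34)²) = 0.36·0.8844 = 0.3184.

0.3184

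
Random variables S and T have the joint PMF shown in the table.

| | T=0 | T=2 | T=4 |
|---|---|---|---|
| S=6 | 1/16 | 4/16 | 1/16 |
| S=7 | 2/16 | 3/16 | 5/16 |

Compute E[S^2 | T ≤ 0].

P(T ≤ 0) = 3/16.
Σ S^2·P over the event = 36·(1/16) + 49·(2/16) = 67/8.
E[S^2 | T ≤ 0] = (67/8) / (3/16) = 134/3.

134/3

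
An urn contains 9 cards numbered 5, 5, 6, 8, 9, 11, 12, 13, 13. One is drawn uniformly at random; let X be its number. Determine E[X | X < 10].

33/5

P(X < 10) = 5/9.
Σ over the event: 5·2/9 + 6·1/9 + 8·1/9 + 9·1/9 = 11/3.
E[X | X < 10] = (11/3) / (5/9) = 33/5.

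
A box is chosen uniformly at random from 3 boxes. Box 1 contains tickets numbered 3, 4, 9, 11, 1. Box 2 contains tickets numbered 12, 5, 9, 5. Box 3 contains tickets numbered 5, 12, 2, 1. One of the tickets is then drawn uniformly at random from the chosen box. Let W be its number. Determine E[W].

367/60

E[W | box 1] = (3+4+9+11+1)/5 = 28/5.
E[W | box 2] = (12+5+9+5)/4 = 31/4.
E[W | box 3] = (5+12+2+1)/4 = 5.
E[W] = (1/3)·(28/5) + (1/3)·(31/4) + (1/3)·(5) = 367/60.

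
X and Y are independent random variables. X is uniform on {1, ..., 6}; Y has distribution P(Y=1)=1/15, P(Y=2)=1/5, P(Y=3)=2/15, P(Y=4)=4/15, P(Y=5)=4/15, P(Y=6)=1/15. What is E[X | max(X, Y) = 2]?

P(max(X, Y) = 2) = 7/90.
Summing X·P(x,y) over outcomes with max(X, Y) = 2 gives 11/90.
E[X | max(X, Y) = 2] = (11/90) / (7/90) = 11/7.

11/7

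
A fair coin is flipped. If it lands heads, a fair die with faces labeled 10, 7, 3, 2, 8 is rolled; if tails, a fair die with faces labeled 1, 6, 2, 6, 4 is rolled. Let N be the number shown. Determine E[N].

E[N | heads] = (10+7+3+2+8)/5 = 6.
E[N | tails] = (1+6+2+6+4)/5 = 19/5.
E[N] = (1/2)·(6) + (1/2)·(19/5) = 49/10.

49/10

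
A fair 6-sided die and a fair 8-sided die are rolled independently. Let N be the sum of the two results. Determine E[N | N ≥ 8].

272/27

P(N ≥ 8) = 9/16.
Σ over the event: 8·1/8 + 9·1/8 + 10·5/48 + 11·1/12 + 12·1/16 + 13·1/24 + 14·1/48 = 17/3.
E[N | N ≥ 8] = (17/3) / (9/16) = 272/27.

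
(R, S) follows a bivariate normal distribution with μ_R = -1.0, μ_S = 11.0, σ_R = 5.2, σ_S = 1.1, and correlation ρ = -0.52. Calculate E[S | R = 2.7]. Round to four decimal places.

10.5930

E[S | R=x] = μ_S + ρ(σ_S/σ_R)(x − μ_R) for jointly normal variables.
E[S | R=2.7] = 11.0 + (-0.52)·(1.1/5.2)·(2.7 − (-1.0)) = 11.0 + (-0.11)·(3.7) = 10.5930.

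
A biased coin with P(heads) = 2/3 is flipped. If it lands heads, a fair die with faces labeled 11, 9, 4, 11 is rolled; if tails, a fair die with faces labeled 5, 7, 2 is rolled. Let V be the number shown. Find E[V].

133/18

E[V | heads] = (11+9+4+11)/4 = 35/4.
E[V | tails] = (5+7+2)/3 = 14/3.
E[V] = (2/3)·(35/4) + (1/3)·(14/3) = 133/18.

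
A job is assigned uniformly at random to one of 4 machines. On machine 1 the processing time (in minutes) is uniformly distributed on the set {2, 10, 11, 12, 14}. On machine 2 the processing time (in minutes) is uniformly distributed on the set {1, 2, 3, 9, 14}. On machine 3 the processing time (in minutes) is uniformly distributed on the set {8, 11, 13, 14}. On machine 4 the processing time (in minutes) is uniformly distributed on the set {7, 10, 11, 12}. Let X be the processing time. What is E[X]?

371/40

E[X | machine 1] = (2+10+11+12+14)/5 = 49/5.
E[X | machine 2] = (1+2+3+9+14)/5 = 29/5.
E[X | machine 3] = (8+11+13+14)/4 = 23/2.
E[X | machine 4] = (7+10+11+12)/4 = 10.
E[X] = (1/4)·(49/5) + (1/4)·(29/5) + (1/4)·(23/2) + (1/4)·(10) = 371/40.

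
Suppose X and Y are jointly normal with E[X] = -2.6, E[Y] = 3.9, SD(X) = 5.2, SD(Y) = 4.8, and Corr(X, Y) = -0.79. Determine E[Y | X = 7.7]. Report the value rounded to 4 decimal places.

E[Y | X=x] = μ_Y + ρ(σ_Y/σ_X)(x − μ_X) for jointly normal variables.
E[Y | X=7.7] = 3.9 + (-0.79)·(4.8/5.2)·(7.7 − (-2.6)) = 3.9 + (-0.72923)·(10.3) = -3.6111.

-3.6111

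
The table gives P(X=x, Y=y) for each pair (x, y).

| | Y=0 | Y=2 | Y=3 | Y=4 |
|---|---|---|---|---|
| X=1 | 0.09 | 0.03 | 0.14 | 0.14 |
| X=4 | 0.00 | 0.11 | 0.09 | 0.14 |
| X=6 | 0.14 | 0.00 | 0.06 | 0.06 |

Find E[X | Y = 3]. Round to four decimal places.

P(Y = 3) = 0.29.
Summing X·P(X=x,Y=y) over the conditioning event gives 0.86.
E[X | Y = 3] = (0.86) / (0.29) = 2.9655.

2.9655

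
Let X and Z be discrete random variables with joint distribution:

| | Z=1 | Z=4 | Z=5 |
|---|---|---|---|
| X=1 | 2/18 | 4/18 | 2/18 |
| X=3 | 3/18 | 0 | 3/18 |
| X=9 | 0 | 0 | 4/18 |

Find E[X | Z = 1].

11/5

P(Z = 1) = 5/18.
Summing X·P(X=x,Z=y) over the conditioning event gives 11/18.
E[X | Z = 1] = (11/18) / (5/18) = 11/5.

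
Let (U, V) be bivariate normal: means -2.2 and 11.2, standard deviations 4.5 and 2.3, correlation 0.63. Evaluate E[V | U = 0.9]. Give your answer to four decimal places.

12.1982

For a bivariate normal, E[V | U=x] = μ_V + ρ·(σ_V/σ_U)·(x − μ_U).
E[V | U=0.9] = 11.2 + (0.63)·(2.3/4.5)·(0.9 − (-2.2)) = 11.2 + (0.322)·(3.1) = 12.1982.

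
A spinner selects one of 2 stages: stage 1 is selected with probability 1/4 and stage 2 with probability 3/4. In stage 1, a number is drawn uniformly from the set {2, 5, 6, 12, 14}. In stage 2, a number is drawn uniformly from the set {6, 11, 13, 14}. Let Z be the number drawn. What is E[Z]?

51/5

E[Z | stage 1] = (2+5+6+12+14)/5 = 39/5.
E[Z | stage 2] = (6+11+13+14)/4 = 11.
E[Z] = (1/4)·(39/5) + (3/4)·(11) = 51/5.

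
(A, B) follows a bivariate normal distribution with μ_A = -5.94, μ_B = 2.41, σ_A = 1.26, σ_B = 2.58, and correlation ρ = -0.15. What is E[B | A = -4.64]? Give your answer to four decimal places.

The regression of B on A has slope ρ·σ_B/σ_A and passes through (μ_A, μ_B).
E[B | A=-4.64] = 2.41 + (-0.15)·(2.58/1.26)·(-4.64 − (-5.94)) = 2.41 + (-0.30714)·(1.3) = 2.0107.

2.0107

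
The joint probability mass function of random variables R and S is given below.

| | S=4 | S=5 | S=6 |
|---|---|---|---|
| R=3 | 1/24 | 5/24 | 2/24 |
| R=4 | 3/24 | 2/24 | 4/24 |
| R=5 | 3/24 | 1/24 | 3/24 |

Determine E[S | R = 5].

5

P(R = 5) = 7/24.
Σ S·P over the event = 4·(3/24) + 5·(1/24) + 6·(3/24) = 35/24.
E[S | R = 5] = (35/24) / (7/24) = 5.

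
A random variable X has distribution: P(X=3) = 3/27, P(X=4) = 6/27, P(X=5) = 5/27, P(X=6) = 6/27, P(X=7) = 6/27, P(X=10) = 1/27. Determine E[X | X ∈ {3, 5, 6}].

5

P(X ∈ {3, 5, 6}) = 14/27.
Σ over the event: 3·1/9 + 5·5/27 + 6·2/9 = 70/27.
E[X | X ∈ {3, 5, 6}] = (70/27) / (14/27) = 5.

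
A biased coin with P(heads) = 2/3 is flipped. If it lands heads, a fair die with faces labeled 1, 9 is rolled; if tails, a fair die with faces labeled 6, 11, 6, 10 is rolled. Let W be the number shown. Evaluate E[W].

E[W | heads] = (1+9)/2 = 5.
E[W | tails] = (6+11+6+10)/4 = 33/4.
By the law of total expectation,
E[W] = (2/3)·(5) + (1/3)·(33/4) = 73/12.

73/12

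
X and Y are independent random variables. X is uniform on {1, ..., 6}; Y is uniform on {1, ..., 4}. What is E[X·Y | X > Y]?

145/14

P(X > Y) = 7/12.
Summing XY·P(x,y) over outcomes with X > Y gives 145/24.
E[X·Y | X > Y] = (145/24) / (7/12) = 145/14.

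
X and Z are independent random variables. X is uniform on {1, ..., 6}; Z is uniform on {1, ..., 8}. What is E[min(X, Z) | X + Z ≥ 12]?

Outcomes with X + Z ≥ 12: (4,8), (5,7), (5,8), (6,6), (6,7), (6,8), each with probability 1/48.
E[min(X, Z) | X + Z ≥ 12] = (4 + 5 + 5 + 6 + 6 + 6) / 6 = 16/3.

16/3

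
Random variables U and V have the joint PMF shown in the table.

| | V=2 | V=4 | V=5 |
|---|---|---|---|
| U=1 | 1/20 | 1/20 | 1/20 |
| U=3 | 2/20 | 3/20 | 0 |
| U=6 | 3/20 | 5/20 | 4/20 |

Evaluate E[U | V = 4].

40/9

P(V = 4) = 9/20.
Summing U·P(U=x,V=y) over the conditioning event gives 2.
E[U | V = 4] = (2) / (9/20) = 40/9.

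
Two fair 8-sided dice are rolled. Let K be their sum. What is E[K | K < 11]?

310/43

P(K < 11) = 43/64.
E[K | K < 11] = (155/32) / (43/64) = 310/43.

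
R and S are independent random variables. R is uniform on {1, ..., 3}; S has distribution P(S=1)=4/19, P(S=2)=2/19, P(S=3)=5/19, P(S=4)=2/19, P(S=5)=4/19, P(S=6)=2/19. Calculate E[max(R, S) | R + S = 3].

2

P(R + S = 3) = 2/19.
Summing max(R,S)·P(x,y) over outcomes with R + S = 3 gives 4/19.
E[max(R, S) | R + S = 3] = (4/19) / (2/19) = 2.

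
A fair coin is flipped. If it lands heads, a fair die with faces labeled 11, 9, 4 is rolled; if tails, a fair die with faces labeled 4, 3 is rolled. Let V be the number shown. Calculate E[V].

23/4

E[V | heads] = (11+9+4)/3 = 8.
E[V | tails] = (4+3)/2 = 7/2.
By the law of total expectation,
E[V] = (1/2)·(8) + (1/2)·(7/2) = 23/4.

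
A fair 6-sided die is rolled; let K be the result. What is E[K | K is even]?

Given K is even, K is equally likely to be any of {2, 4, 6}.
E[K | K is even] = (2 + 4 + 6) / 3 = 4.

4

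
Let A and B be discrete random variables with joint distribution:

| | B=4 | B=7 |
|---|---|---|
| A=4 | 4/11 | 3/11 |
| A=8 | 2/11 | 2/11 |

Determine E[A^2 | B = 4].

32

P(B = 4) = 6/11.
Σ A^2·P over the event = 16·(4/11) + 64·(2/11) = 192/11.
E[A^2 | B = 4] = (192/11) / (6/11) = 32.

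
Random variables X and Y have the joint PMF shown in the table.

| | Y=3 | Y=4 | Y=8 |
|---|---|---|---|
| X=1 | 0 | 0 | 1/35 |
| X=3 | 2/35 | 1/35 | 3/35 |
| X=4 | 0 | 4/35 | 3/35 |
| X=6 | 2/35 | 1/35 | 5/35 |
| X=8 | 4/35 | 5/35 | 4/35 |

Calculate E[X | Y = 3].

P(Y = 3) = 8/35.
Σ X·P over the event = 3·(2/35) + 6·(2/35) + 8·(4/35) = 10/7.
E[X | Y = 3] = (10/7) / (8/35) = 25/4.

25/4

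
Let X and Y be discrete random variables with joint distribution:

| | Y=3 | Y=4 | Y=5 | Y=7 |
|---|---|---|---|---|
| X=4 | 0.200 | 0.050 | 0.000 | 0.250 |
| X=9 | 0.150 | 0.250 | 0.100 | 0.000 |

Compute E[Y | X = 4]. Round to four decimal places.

P(X = 4) = 0.500.
Summing Y·P(X=x,Y=y) over the conditioning event gives 2.550.
E[Y | X = 4] = (2.550) / (0.500) = 5.1000.

5.1000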